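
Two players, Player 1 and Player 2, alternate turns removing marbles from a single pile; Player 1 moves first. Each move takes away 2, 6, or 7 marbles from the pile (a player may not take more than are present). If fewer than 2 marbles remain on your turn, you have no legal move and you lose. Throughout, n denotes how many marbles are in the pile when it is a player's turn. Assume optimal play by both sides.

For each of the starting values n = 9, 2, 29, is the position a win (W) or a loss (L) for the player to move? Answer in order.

9: L, 2: W, 29: W

Compute win/loss labels from the base case upward. A position with no move is L. Any other position is W if it can reach an L in one move, else L.
n=0: no move → L
n=1: no move → L
n=2: →0(L), so W
n=3: →1(L), so W
n=4: →2(W) only, which is W, so L
n=5: →3(W) only, which is W, so L
n=6: →4(L), so W
n=7: →5(L), so W
n=8: →1(L), so W
n=9: →7(W), 3(W), 2(W) — all W, so L
n=10: →4(L), so W
n=11: →9(L), so W
n=12: →5(L), so W
n=13: →11(W), 7(W), 6(W) — all W, so L
n=14: →12(W), 8(W), 7(W) — all W, so L
n=15: →13(L), so W
n=16: →14(L), so W
n=17: →15(W), 11(W), 10(W) — all W, so L
n=18: →16(W), 12(W), 11(W) — all W, so L
n=19: →17(L), so W
n=20: →18(L), so W
n=21: →14(L), so W
n=22: →20(W), 16(W), 15(W) — all W, so L
n=23: →17(L), so W
n=24: →22(L), so W
n=25: →18(L), so W
n=26: →24(W), 20(W), 19(W) — all W, so L
n=27: →25(W), 21(W), 20(W) — all W, so L
n=28: →26(L), so W
n=29: →27(L), so W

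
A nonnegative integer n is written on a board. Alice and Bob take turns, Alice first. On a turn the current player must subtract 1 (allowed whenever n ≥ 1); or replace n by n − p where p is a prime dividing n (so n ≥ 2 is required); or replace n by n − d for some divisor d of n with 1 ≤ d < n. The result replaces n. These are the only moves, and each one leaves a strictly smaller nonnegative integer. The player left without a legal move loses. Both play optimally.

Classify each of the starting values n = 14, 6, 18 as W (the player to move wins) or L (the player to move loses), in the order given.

14: L, 6: W, 18: W

Compute win/loss labels from the base case upward. A position with no move is L. Any other position is W if it can reach an L in one move, else L.
n=0: no move → L
n=1: →0(L), so W
n=2: →0(L), so W
n=3: →0(L), so W
n=4: →2(W), 3(W) — all W, so L
n=5: →0(L), so W
n=6: →4(L), so W
n=7: →0(L), so W
n=8: →4(L), so W
n=9: →6(W), 8(W) — all W, so L
n=10: →9(L), so W
n=11: →0(L), so W
n=12: →9(L), so W
n=13: →0(L), so W
n=14: →7(W), 12(W), 13(W) — all W, so L
n=15: →14(L), so W
n=16: →14(L), so W
n=17: →0(L), so W
n=18: →9(L), so W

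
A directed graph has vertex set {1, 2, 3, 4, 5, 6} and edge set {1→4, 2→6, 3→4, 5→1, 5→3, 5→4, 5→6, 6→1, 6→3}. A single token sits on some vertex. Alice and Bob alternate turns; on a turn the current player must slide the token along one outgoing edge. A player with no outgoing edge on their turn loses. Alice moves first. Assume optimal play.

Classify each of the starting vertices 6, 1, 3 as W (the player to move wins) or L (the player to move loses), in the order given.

Classify positions by backward induction: terminal positions (no move available) are L. From any other position, the mover wins iff some move reaches an L.
Every edge goes from a vertex to one that appears earlier in the order 4, 3, 1, 6, 2, 5, so processing vertices in that order labels each vertex after all of its successors.
4: no outgoing edge → L
3: can move to 4, which is L ⇒ W
1: can move to 4, which is L ⇒ W
6: moves to 1(W), 3(W); every one is W ⇒ L
2: can move to 6, which is L ⇒ W
5: can move to 6, which is L ⇒ W

6: L, 1: W, 3: W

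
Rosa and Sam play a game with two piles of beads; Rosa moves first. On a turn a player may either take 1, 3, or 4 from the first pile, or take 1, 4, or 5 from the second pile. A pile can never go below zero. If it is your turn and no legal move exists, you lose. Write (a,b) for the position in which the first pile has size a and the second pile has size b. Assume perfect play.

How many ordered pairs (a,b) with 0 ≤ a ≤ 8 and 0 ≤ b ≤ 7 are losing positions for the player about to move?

Positions with no move are L. A position that does have a move is losing for the player to move precisely when every available move leads to a winning position for the opponent. Fill in the labels:
Every move lowers a or b (never raises either), so fill the grid row by row in increasing a, and left to right within a row: each cell's successors are then already labelled.
      b=0  b=1  b=2  b=3  b=4  b=5  b=6  b=7
a=0:    L    W    L    W    W    W    W    W
a=1:    W    L    W    L    W    W    W    W
a=2:    L    W    L    W    W    W    W    W
a=3:    W    L    W    L    W    W    W    W
a=4:    W    W    W    W    L    W    L    W
a=5:    W    W    W    W    W    L    W    L
a=6:    W    W    W    W    L    W    L    W
a=7:    L    W    L    W    W    W    W    W
a=8:    W    L    W    L    W    W    W    W
Cells with no legal move (terminal, hence L): (0,0).
The remaining L cells, each justified by listing all of its moves:
(0,2): only reaches (0,1)(W), which is W → L
(1,1): only reaches (0,1)(W), (1,0)(W), all W → L
(1,3): only reaches (0,3)(W), (1,2)(W), all W → L
(2,0): only reaches (1,0)(W), which is W → L
(2,2): only reaches (1,2)(W), (2,1)(W), all W → L
(3,1): only reaches (2,1)(W), (0,1)(W), (3,0)(W), all W → L
(3,3): only reaches (2,3)(W), (0,3)(W), (3,2)(W), all W → L
(4,4): only reaches (3,4)(W), (1,4)(W), (0,4)(W), (4,3)(W), (4,0)(W), all W → L
(4,6): only reaches (3,6)(W), (1,6)(W), (0,6)(W), (4,5)(W), (4,2)(W), (4,1)(W), all W → L
(5,5): only reaches (4,5)(W), (2,5)(W), (1,5)(W), (5,4)(W), (5,1)(W), (5,0)(W), all W → L
(5,7): only reaches (4,7)(W), (2,7)(W), (1,7)(W), (5,6)(W), (5,3)(W), (5,2)(W), all W → L
(6,4): only reaches (5,4)(W), (3,4)(W), (2,4)(W), (6,3)(W), (6,0)(W), all W → L
(6,6): only reaches (5,6)(W), (3,6)(W), (2,6)(W), (6,5)(W), (6,2)(W), (6,1)(W), all W → L
(7,0): only reaches (6,0)(W), (4,0)(W), (3,0)(W), all W → L
(7,2): only reaches (6,2)(W), (4,2)(W), (3,2)(W), (7,1)(W), all W → L
(8,1): only reaches (7,1)(W), (5,1)(W), (4,1)(W), (8,0)(W), all W → L
(8,3): only reaches (7,3)(W), (5,3)(W), (4,3)(W), (8,2)(W), all W → L
Every other cell has at least one move into one of the L cells above, so it is W.
L cells per row: a=0: 2, a=1: 2, a=2: 2, a=3: 2, a=4: 2, a=5: 2, a=6: 2, a=7: 2, a=8: 2; total 18.

18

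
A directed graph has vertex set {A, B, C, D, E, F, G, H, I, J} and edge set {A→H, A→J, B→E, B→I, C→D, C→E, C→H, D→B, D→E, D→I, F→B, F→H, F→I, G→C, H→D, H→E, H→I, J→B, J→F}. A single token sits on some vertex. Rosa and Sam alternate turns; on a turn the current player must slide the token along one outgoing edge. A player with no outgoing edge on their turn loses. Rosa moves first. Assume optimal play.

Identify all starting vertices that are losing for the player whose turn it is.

Positions with no move are L. A position that does have a move is losing for the player to move precisely when every available move leads to a winning position for the opponent. Fill in the labels:
Every edge goes from a vertex to one that appears earlier in the order E, I, B, D, H, F, J, C, A, G, so processing vertices in that order labels each vertex after all of its successors.
E: no outgoing edge → L
I: no outgoing edge → L
B: →I(L), so W
D: →I(L), so W
H: →I(L), so W
F: →I(L), so W
J: →F(W), B(W) — all W, so L
C: →E(L), so W
A: →J(L), so W
G: →C(W) only, which is W, so L
Reading off the rows marked L gives the requested list; there are 4 such vertices.

E, G, I, J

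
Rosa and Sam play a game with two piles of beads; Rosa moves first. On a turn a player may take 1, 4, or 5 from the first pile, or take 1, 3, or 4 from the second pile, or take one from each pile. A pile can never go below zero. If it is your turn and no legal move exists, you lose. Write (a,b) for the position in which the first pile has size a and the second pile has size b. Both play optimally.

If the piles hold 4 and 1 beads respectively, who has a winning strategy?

Sam wins.

Compute win/loss labels from the base case upward. A position with no move is L. Any other position is W if it can reach an L in one move, else L.
No move ever increases a pile, so every position that can arise here has a ≤ 4 and b ≤ 1; it is enough to label the cells with 0 ≤ a ≤ 4 and 0 ≤ b ≤ 1.
Every move lowers a or b (never raises either), so fill the grid row by row in increasing a, and left to right within a row: each cell's successors are then already labelled.
      b=0  b=1
a=0:    L    W
a=1:    W    W
a=2:    L    W
a=3:    W    W
a=4:    W    L
Cells with no legal move (terminal, hence L): (0,0).
The remaining L cells, each justified by listing all of its moves:
(2,0): L (sole option (1,0)(W) is W)
(4,1): L (options (3,1)(W), (0,1)(W), (4,0)(W), (3,0)(W) are all W)
Every other cell has at least one move into one of the L cells above, so it is W.
Every move from (4,1) reaches a W position, so the mover loses.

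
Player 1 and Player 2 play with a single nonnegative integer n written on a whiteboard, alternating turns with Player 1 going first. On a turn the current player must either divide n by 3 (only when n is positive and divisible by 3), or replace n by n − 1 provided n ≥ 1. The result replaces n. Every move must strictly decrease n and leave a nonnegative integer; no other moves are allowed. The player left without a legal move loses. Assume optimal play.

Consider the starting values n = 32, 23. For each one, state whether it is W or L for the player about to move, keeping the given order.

Positions with no move are L. A position that does have a move is losing for the player to move precisely when every available move leads to a winning position for the opponent. Fill in the labels:
n=0: no move → L
n=1: reaches L-position 0 → W
n=2: only reaches 1(W), which is W → L
n=3: reaches L-position 2 → W
n=4: only reaches 3(W), which is W → L
n=5: reaches L-position 4 → W
n=6: reaches L-position 2 → W
n=7: only reaches 6(W), which is W → L
n=8: reaches L-position 7 → W
n=9: only reaches 3(W), 8(W), all W → L
n=10: reaches L-position 9 → W
n=11: only reaches 10(W), which is W → L
n=12: reaches L-position 4 → W
n=13: only reaches 12(W), which is W → L
n=14: reaches L-position 13 → W
n=15: only reaches 5(W), 14(W), all W → L
n=16: reaches L-position 15 → W
n=17: only reaches 16(W), which is W → L
n=18: reaches L-position 17 → W
n=19: only reaches 18(W), which is W → L
n=20: reaches L-position 19 → W
n=21: reaches L-position 7 → W
n=22: only reaches 21(W), which is W → L
n=23: reaches L-position 22 → W
n=24: only reaches 8(W), 23(W), all W → L
n=25: reaches L-position 24 → W
n=26: only reaches 25(W), which is W → L
n=27: reaches L-position 9 → W
n=28: only reaches 27(W), which is W → L
n=29: reaches L-position 28 → W
n=30: only reaches 10(W), 29(W), all W → L
n=31: reaches L-position 30 → W
n=32: only reaches 31(W), which is W → L

32: L, 23: W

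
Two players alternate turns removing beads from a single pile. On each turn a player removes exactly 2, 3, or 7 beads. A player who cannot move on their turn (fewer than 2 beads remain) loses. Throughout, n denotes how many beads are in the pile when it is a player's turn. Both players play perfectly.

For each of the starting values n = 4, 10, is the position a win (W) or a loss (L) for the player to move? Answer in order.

4: W, 10: L

Work bottom-up. With no move the player to move loses. Otherwise the position is W if at least one move leads to an L position for the opponent, and L if every move leads to a W.
n=0: no move → L
n=1: no move → L
n=2: can move to 0, which is L ⇒ W
n=3: can move to 1, which is L ⇒ W
n=4: can move to 1, which is L ⇒ W
n=5: moves to 3(W), 2(W); every one is W ⇒ L
n=6: moves to 4(W), 3(W); every one is W ⇒ L
n=7: can move to 5, which is L ⇒ W
n=8: can move to 6, which is L ⇒ W
n=9: can move to 6, which is L ⇒ W
n=10: moves to 8(W), 7(W), 3(W); every one is W ⇒ L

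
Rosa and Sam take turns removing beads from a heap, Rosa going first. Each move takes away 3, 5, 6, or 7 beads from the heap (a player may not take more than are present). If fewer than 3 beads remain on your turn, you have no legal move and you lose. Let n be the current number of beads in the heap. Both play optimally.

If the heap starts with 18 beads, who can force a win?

Rosa wins.

Work bottom-up. With no move the player to move loses. Otherwise the position is W if at least one move leads to an L position for the opponent, and L if every move leads to a W.
n=0: no move → L
n=1: no move → L
n=2: no move → L
n=3: →0(L), so W
n=4: →1(L), so W
n=5: →2(L), so W
n=6: →1(L), so W
n=7: →2(L), so W
n=8: →2(L), so W
n=9: →2(L), so W
n=10: →7(W), 5(W), 4(W), 3(W) — all W, so L
n=11: →8(W), 6(W), 5(W), 4(W) — all W, so L
n=12: →9(W), 7(W), 6(W), 5(W) — all W, so L
n=13: →10(L), so W
n=14: →11(L), so W
n=15: →12(L), so W
n=16: →11(L), so W
n=17: →12(L), so W
n=18: →12(L), so W
From 18 Rosa can remove 6, leaving 12, reaching an L position.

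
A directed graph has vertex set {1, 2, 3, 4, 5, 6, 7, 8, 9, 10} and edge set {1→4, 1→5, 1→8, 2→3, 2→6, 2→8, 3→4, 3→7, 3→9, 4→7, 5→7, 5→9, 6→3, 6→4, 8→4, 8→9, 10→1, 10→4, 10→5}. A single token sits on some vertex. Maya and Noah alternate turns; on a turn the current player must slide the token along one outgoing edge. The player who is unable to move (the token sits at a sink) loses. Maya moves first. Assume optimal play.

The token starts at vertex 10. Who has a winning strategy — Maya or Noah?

Maya wins.

Label each position W (a win for the player to move) or L (a loss). A position with no legal move is L; any other position is W exactly when some move reaches an L, and L when every move reaches a W.
Every edge goes from a vertex to one that appears earlier in the order 9, 7, 4, 3, 6, 8, 5, 1, 2, 10, so processing vertices in that order labels each vertex after all of its successors.
9: no outgoing edge → L
7: no outgoing edge → L
4: W (go to 7, an L position)
3: W (go to 7, an L position)
6: L (options 3(W), 4(W) are all W)
8: W (go to 9, an L position)
5: W (go to 7, an L position)
1: L (options 5(W), 8(W), 4(W) are all W)
2: W (go to 6, an L position)
10: W (go to 1, an L position)
The starting position 10 is W: Maya should move to 1, handing over an L position.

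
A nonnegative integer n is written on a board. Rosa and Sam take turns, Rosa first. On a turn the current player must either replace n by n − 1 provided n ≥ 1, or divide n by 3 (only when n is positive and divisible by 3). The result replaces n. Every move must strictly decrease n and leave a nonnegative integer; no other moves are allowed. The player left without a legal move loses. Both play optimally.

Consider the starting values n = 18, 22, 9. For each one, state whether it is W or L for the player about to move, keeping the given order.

18: W, 22: L, 9: L

Build the W/L table. Terminal = L. A non-terminal position is W if it has a move to some L; otherwise it is L.
n=0: no move → L
n=1: reaches L-position 0 → W
n=2: only reaches 1(W), which is W → L
n=3: reaches L-position 2 → W
n=4: only reaches 3(W), which is W → L
n=5: reaches L-position 4 → W
n=6: reaches L-position 2 → W
n=7: only reaches 6(W), which is W → L
n=8: reaches L-position 7 → W
n=9: only reaches 3(W), 8(W), all W → L
n=10: reaches L-position 9 → W
n=11: only reaches 10(W), which is W → L
n=12: reaches L-position 4 → W
n=13: only reaches 12(W), which is W → L
n=14: reaches L-position 13 → W
n=15: only reaches 5(W), 14(W), all W → L
n=16: reaches L-position 15 → W
n=17: only reaches 16(W), which is W → L
n=18: reaches L-position 17 → W
n=19: only reaches 18(W), which is W → L
n=20: reaches L-position 19 → W
n=21: reaches L-position 7 → W
n=22: only reaches 21(W), which is W → L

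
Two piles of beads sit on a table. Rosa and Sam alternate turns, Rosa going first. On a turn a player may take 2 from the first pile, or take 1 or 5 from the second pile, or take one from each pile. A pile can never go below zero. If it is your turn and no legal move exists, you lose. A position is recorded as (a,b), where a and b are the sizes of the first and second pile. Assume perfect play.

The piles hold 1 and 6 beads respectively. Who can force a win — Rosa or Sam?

Sam wins.

Build the W/L table. Terminal = L. A non-terminal position is W if it has a move to some L; otherwise it is L.
No move ever increases a pile, so every position that can arise here has a ≤ 1 and b ≤ 6; it is enough to label the cells with 0 ≤ a ≤ 1 and 0 ≤ b ≤ 6.
Every move lowers a or b (never raises either), so fill the grid row by row in increasing a, and left to right within a row: each cell's successors are then already labelled.
      b=0  b=1  b=2  b=3  b=4  b=5  b=6
a=0:    L    W    L    W    L    W    L
a=1:    L    W    L    W    L    W    L
Cells with no legal move (terminal, hence L): (0,0), (1,0).
The remaining L cells, each justified by listing all of its moves:
(0,2): only reaches (0,1)(W), which is W → L
(0,4): only reaches (0,3)(W), which is W → L
(0,6): only reaches (0,5)(W), (0,1)(W), all W → L
(1,2): only reaches (1,1)(W), (0,1)(W), all W → L
(1,4): only reaches (1,3)(W), (0,3)(W), all W → L
(1,6): only reaches (1,5)(W), (1,1)(W), (0,5)(W), all W → L
Every other cell has at least one move into one of the L cells above, so it is W.
Every move from (1,6) reaches a W position, so the mover loses.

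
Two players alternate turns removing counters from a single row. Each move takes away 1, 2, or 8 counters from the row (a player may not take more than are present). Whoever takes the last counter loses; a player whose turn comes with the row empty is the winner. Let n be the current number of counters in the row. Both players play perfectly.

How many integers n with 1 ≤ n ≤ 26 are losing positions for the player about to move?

Positions with no move are W. A position that does have a move is losing for the player to move precisely when every available move leads to a winning position for the opponent. Fill in the labels:
n=0: no move; the opponent has just taken the last counter and therefore loses → W
n=1: L (sole option 0(W) is W)
n=2: W (go to 1, an L position)
n=3: W (go to 1, an L position)
n=4: L (options 3(W), 2(W) are all W)
n=5: W (go to 4, an L position)
n=6: W (go to 4, an L position)
n=7: L (options 6(W), 5(W) are all W)
n=8: W (go to 7, an L position)
n=9: W (go to 7, an L position)
n=10: L (options 9(W), 8(W), 2(W) are all W)
n=11: W (go to 10, an L position)
n=12: W (go to 10, an L position)
n=13: L (options 12(W), 11(W), 5(W) are all W)
n=14: W (go to 13, an L position)
n=15: W (go to 13, an L position)
n=16: L (options 15(W), 14(W), 8(W) are all W)
n=17: W (go to 16, an L position)
n=18: W (go to 16, an L position)
n=19: L (options 18(W), 17(W), 11(W) are all W)
n=20: W (go to 19, an L position)
n=21: W (go to 19, an L position)
n=22: L (options 21(W), 20(W), 14(W) are all W)
n=23: W (go to 22, an L position)
n=24: W (go to 22, an L position)
n=25: L (options 24(W), 23(W), 17(W) are all W)
n=26: W (go to 25, an L position)
L entries with 1 ≤ n ≤ 26 (the range starts at n=1): n = 1, 4, 7, 10, 13, 16, 19, 22, 25; that makes 9.

9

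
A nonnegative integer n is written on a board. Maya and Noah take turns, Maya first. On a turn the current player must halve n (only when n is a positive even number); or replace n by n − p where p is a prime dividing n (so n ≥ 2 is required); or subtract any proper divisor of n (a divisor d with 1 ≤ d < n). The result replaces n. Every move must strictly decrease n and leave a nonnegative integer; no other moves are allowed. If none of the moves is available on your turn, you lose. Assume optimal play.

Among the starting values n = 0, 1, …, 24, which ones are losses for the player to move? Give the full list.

0, 1, 4, 9, 14, 20

Label each position W (a win for the player to move) or L (a loss). A position with no legal move is L; any other position is W exactly when some move reaches an L, and L when every move reaches a W.
n=0: no move → L
n=1: no move → L
n=2: W (go to 0, an L position)
n=3: W (go to 0, an L position)
n=4: L (options 2(W), 3(W) are all W)
n=5: W (go to 0, an L position)
n=6: W (go to 4, an L position)
n=7: W (go to 0, an L position)
n=8: W (go to 4, an L position)
n=9: L (options 6(W), 8(W) are all W)
n=10: W (go to 9, an L position)
n=11: W (go to 0, an L position)
n=12: W (go to 9, an L position)
n=13: W (go to 0, an L position)
n=14: L (options 7(W), 12(W), 13(W) are all W)
n=15: W (go to 14, an L position)
n=16: W (go to 14, an L position)
n=17: W (go to 0, an L position)
n=18: W (go to 9, an L position)
n=19: W (go to 0, an L position)
n=20: L (options 10(W), 15(W), 16(W), 18(W), 19(W) are all W)
n=21: W (go to 14, an L position)
n=22: W (go to 20, an L position)
n=23: W (go to 0, an L position)
n=24: W (go to 20, an L position)
The losing starting values of n are exactly the entries labelled L in this table (6 of them).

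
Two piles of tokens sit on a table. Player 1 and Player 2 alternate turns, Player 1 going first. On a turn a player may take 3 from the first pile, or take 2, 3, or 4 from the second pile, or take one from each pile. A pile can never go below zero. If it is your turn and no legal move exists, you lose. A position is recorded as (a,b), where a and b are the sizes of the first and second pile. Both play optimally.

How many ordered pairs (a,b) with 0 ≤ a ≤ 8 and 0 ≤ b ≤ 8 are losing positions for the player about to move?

Compute win/loss labels from the base case upward. A position with no move is L. Any other position is W if it can reach an L in one move, else L.
Every move lowers a or b (never raises either), so fill the grid row by row in increasing a, and left to right within a row: each cell's successors are then already labelled.
      b=0  b=1  b=2  b=3  b=4  b=5  b=6  b=7  b=8
a=0:    L    L    W    W    W    W    L    L    W
a=1:    L    W    W    W    W    L    L    W    W
a=2:    L    W    W    W    W    L    W    W    W
a=3:    W    W    L    L    W    W    W    W    L
a=4:    W    L    L    W    W    W    W    L    L
a=5:    W    L    W    W    W    W    L    L    W
a=6:    L    L    W    W    W    W    L    W    W
a=7:    L    W    W    W    W    L    L    W    W
a=8:    L    W    W    W    W    L    W    W    W
Cells with no legal move (terminal, hence L): (0,0), (0,1), (1,0), (2,0).
The remaining L cells, each justified by listing all of its moves:
(0,6): →(0,4)(W), (0,3)(W), (0,2)(W) — all W, so L
(0,7): →(0,5)(W), (0,4)(W), (0,3)(W) — all W, so L
(1,5): →(1,3)(W), (1,2)(W), (1,1)(W), (0,4)(W) — all W, so L
(1,6): →(1,4)(W), (1,3)(W), (1,2)(W), (0,5)(W) — all W, so L
(2,5): →(2,3)(W), (2,2)(W), (2,1)(W), (1,4)(W) — all W, so L
(3,2): →(0,2)(W), (3,0)(W), (2,1)(W) — all W, so L
(3,3): →(0,3)(W), (3,1)(W), (3,0)(W), (2,2)(W) — all W, so L
(3,8): →(0,8)(W), (3,6)(W), (3,5)(W), (3,4)(W), (2,7)(W) — all W, so L
(4,1): →(1,1)(W), (3,0)(W) — all W, so L
(4,2): →(1,2)(W), (4,0)(W), (3,1)(W) — all W, so L
(4,7): →(1,7)(W), (4,5)(W), (4,4)(W), (4,3)(W), (3,6)(W) — all W, so L
(4,8): →(1,8)(W), (4,6)(W), (4,5)(W), (4,4)(W), (3,7)(W) — all W, so L
(5,1): →(2,1)(W), (4,0)(W) — all W, so L
(5,6): →(2,6)(W), (5,4)(W), (5,3)(W), (5,2)(W), (4,5)(W) — all W, so L
(5,7): →(2,7)(W), (5,5)(W), (5,4)(W), (5,3)(W), (4,6)(W) — all W, so L
(6,0): →(3,0)(W) only, which is W, so L
(6,1): →(3,1)(W), (5,0)(W) — all W, so L
(6,6): →(3,6)(W), (6,4)(W), (6,3)(W), (6,2)(W), (5,5)(W) — all W, so L
(7,0): →(4,0)(W) only, which is W, so L
(7,5): →(4,5)(W), (7,3)(W), (7,2)(W), (7,1)(W), (6,4)(W) — all W, so L
(7,6): →(4,6)(W), (7,4)(W), (7,3)(W), (7,2)(W), (6,5)(W) — all W, so L
(8,0): →(5,0)(W) only, which is W, so L
(8,5): →(5,5)(W), (8,3)(W), (8,2)(W), (8,1)(W), (7,4)(W) — all W, so L
Every other cell has at least one move into one of the L cells above, so it is W.
L cells per row: a=0: 4, a=1: 3, a=2: 2, a=3: 3, a=4: 4, a=5: 3, a=6: 3, a=7: 3, a=8: 2; total 27.

27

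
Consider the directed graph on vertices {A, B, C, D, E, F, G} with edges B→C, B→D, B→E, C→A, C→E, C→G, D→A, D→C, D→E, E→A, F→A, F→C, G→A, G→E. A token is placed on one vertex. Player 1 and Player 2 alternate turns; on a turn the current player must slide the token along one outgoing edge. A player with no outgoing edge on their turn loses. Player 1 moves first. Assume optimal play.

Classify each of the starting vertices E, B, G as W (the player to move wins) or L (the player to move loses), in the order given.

E: W, B: L, G: W

Work bottom-up. With no move the player to move loses. Otherwise the position is W if at least one move leads to an L position for the opponent, and L if every move leads to a W.
Every edge goes from a vertex to one that appears earlier in the order A, E, G, C, F, D, B, so processing vertices in that order labels each vertex after all of its successors.
A: no outgoing edge → L
E: can move to A, which is L ⇒ W
G: can move to A, which is L ⇒ W
C: can move to A, which is L ⇒ W
F: can move to A, which is L ⇒ W
D: can move to A, which is L ⇒ W
B: moves to D(W), C(W), E(W); every one is W ⇒ L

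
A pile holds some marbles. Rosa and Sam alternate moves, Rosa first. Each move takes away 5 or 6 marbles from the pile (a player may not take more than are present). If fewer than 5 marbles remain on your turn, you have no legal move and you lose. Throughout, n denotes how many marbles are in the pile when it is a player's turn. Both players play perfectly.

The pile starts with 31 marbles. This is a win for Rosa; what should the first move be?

Remove 5, leaving 26.

Work bottom-up. With no move the player to move loses. Otherwise the position is W if at least one move leads to an L position for the opponent, and L if every move leads to a W.
n=0: no move → L
n=1: no move → L
n=2: no move → L
n=3: no move → L
n=4: no move → L
n=5: can move to 0, which is L ⇒ W
n=6: can move to 1, which is L ⇒ W
n=7: can move to 2, which is L ⇒ W
n=8: can move to 3, which is L ⇒ W
n=9: can move to 4, which is L ⇒ W
n=10: can move to 4, which is L ⇒ W
n=11: moves to 6(W), 5(W); every one is W ⇒ L
n=12: moves to 7(W), 6(W); every one is W ⇒ L
n=13: moves to 8(W), 7(W); every one is W ⇒ L
n=14: moves to 9(W), 8(W); every one is W ⇒ L
n=15: moves to 10(W), 9(W); every one is W ⇒ L
n=16: can move to 11, which is L ⇒ W
n=17: can move to 12, which is L ⇒ W
n=18: can move to 13, which is L ⇒ W
n=19: can move to 14, which is L ⇒ W
n=20: can move to 15, which is L ⇒ W
n=21: can move to 15, which is L ⇒ W
n=22: moves to 17(W), 16(W); every one is W ⇒ L
n=23: moves to 18(W), 17(W); every one is W ⇒ L
n=24: moves to 19(W), 18(W); every one is W ⇒ L
n=25: moves to 20(W), 19(W); every one is W ⇒ L
n=26: moves to 21(W), 20(W); every one is W ⇒ L
n=27: can move to 22, which is L ⇒ W
n=28: can move to 23, which is L ⇒ W
n=29: can move to 24, which is L ⇒ W
n=30: can move to 25, which is L ⇒ W
n=31: can move to 26, which is L ⇒ W
From 31, the L positions reachable in one move are: 26, 25. Any move reaching one of these is winning.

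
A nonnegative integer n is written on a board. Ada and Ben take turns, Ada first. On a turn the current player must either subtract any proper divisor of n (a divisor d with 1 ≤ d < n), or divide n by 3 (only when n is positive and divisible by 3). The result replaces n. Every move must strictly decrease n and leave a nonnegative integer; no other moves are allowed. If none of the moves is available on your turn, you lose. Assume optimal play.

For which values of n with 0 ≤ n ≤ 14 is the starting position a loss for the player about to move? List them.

0, 1, 4, 7, 9, 11, 13

Label each position W (a win for the player to move) or L (a loss). A position with no legal move is L; any other position is W exactly when some move reaches an L, and L when every move reaches a W.
n=0: no move → L
n=1: no move → L
n=2: reaches L-position 1 → W
n=3: reaches L-position 1 → W
n=4: only reaches 2(W), 3(W), all W → L
n=5: reaches L-position 4 → W
n=6: reaches L-position 4 → W
n=7: only reaches 6(W), which is W → L
n=8: reaches L-position 4 → W
n=9: only reaches 3(W), 6(W), 8(W), all W → L
n=10: reaches L-position 9 → W
n=11: only reaches 10(W), which is W → L
n=12: reaches L-position 4 → W
n=13: only reaches 12(W), which is W → L
n=14: reaches L-position 7 → W
The losing starting values of n are exactly the entries labelled L in this table (7 of them).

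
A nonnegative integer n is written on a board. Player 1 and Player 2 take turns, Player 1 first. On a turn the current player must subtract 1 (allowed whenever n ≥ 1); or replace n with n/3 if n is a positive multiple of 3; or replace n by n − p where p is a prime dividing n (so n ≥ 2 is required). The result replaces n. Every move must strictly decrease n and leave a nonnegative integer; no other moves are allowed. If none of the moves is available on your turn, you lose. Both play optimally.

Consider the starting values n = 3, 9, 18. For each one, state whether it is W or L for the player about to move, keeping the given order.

Work bottom-up. With no move the player to move loses. Otherwise the position is W if at least one move leads to an L position for the opponent, and L if every move leads to a W.
n=0: no move → L
n=1: W (go to 0, an L position)
n=2: W (go to 0, an L position)
n=3: W (go to 0, an L position)
n=4: L (options 2(W), 3(W) are all W)
n=5: W (go to 0, an L position)
n=6: W (go to 4, an L position)
n=7: W (go to 0, an L position)
n=8: L (options 6(W), 7(W) are all W)
n=9: W (go to 8, an L position)
n=10: W (go to 8, an L position)
n=11: W (go to 0, an L position)
n=12: W (go to 4, an L position)
n=13: W (go to 0, an L position)
n=14: L (options 7(W), 12(W), 13(W) are all W)
n=15: W (go to 14, an L position)
n=16: W (go to 14, an L position)
n=17: W (go to 0, an L position)
n=18: L (options 6(W), 15(W), 16(W), 17(W) are all W)

3: W, 9: W, 18: L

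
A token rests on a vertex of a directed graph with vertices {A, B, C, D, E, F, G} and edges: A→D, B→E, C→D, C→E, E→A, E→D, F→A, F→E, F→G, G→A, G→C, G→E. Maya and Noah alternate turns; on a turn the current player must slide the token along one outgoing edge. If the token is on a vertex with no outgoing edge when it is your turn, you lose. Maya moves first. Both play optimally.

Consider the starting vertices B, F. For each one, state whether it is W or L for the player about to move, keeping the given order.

Classify positions by backward induction: terminal positions (no move available) are L. From any other position, the mover wins iff some move reaches an L.
Every edge goes from a vertex to one that appears earlier in the order D, A, E, C, G, B, F, so processing vertices in that order labels each vertex after all of its successors.
D: no outgoing edge → L
A: W (go to D, an L position)
E: W (go to D, an L position)
C: W (go to D, an L position)
G: L (options C(W), E(W), A(W) are all W)
B: L (sole option E(W) is W)
F: W (go to G, an L position)

B: L, F: W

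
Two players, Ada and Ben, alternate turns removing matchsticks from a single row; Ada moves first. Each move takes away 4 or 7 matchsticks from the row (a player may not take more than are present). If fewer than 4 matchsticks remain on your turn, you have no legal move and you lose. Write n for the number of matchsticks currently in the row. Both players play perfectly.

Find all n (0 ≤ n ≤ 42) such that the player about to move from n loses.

Positions with no move are L. A position that does have a move is losing for the player to move precisely when every available move leads to a winning position for the opponent. Fill in the labels:
n=0: no move → L
n=1: no move → L
n=2: no move → L
n=3: no move → L
n=4: →0(L), so W
n=5: →1(L), so W
n=6: →2(L), so W
n=7: →3(L), so W
n=8: →1(L), so W
n=9: →2(L), so W
n=10: →3(L), so W
n=11: →7(W), 4(W) — all W, so L
n=12: →8(W), 5(W) — all W, so L
n=13: →9(W), 6(W) — all W, so L
n=14: →10(W), 7(W) — all W, so L
n=15: →11(L), so W
n=16: →12(L), so W
n=17: →13(L), so W
n=18: →14(L), so W
n=19: →12(L), so W
n=20: →13(L), so W
n=21: →14(L), so W
n=22: →18(W), 15(W) — all W, so L
n=23: →19(W), 16(W) — all W, so L
n=24: →20(W), 17(W) — all W, so L
n=25: →21(W), 18(W) — all W, so L
n=26: →22(L), so W
n=27: →23(L), so W
n=28: →24(L), so W
n=29: →25(L), so W
n=30: →23(L), so W
n=31: →24(L), so W
n=32: →25(L), so W
n=33: →29(W), 26(W) — all W, so L
n=34: →30(W), 27(W) — all W, so L
n=35: →31(W), 28(W) — all W, so L
n=36: →32(W), 29(W) — all W, so L
n=37: →33(L), so W
n=38: →34(L), so W
n=39: →35(L), so W
n=40: →36(L), so W
n=41: →34(L), so W
n=42: →35(L), so W
Reading off the rows marked L gives the requested list; there are 16 such values of n.

0, 1, 2, 3, 11, 12, 13, 14, 22, 23, 24, 25, 33, 34, 35, 36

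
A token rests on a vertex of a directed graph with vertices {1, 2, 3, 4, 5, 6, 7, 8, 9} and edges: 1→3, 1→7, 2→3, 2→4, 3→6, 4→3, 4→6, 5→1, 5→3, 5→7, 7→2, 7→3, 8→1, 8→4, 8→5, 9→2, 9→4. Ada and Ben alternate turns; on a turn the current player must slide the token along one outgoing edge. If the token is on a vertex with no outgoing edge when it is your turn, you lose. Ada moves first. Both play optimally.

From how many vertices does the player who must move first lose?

3

Build the W/L table. Terminal = L. A non-terminal position is W if it has a move to some L; otherwise it is L.
Every edge goes from a vertex to one that appears earlier in the order 6, 3, 4, 2, 7, 1, 5, 8, 9, so processing vertices in that order labels each vertex after all of its successors.
6: no outgoing edge → L
3: →6(L), so W
4: →6(L), so W
2: →4(W), 3(W) — all W, so L
7: →2(L), so W
1: →7(W), 3(W) — all W, so L
5: →1(L), so W
8: →1(L), so W
9: →2(L), so W
The L vertices are 1, 2, 6; that is 3 in all.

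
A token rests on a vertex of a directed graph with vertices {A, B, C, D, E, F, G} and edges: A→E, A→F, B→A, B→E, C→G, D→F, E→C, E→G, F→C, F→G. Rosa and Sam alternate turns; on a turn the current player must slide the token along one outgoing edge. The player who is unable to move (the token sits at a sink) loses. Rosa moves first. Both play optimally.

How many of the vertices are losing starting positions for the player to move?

3

Label each position W (a win for the player to move) or L (a loss). A position with no legal move is L; any other position is W exactly when some move reaches an L, and L when every move reaches a W.
Every edge goes from a vertex to one that appears earlier in the order G, C, F, E, A, D, B, so processing vertices in that order labels each vertex after all of its successors.
G: no outgoing edge → L
C: can move to G, which is L ⇒ W
F: can move to G, which is L ⇒ W
E: can move to G, which is L ⇒ W
A: moves to E(W), F(W); every one is W ⇒ L
D: the only move is to F(W), a W ⇒ L
B: can move to A, which is L ⇒ W
The L vertices are A, D, G; that is 3 in all.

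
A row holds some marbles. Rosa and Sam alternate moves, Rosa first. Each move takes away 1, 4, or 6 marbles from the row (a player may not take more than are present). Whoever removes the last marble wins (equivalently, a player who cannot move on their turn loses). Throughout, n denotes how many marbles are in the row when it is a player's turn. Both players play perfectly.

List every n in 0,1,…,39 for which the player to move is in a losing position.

0, 2, 5, 7, 10, 12, 15, 17, 20, 22, 25, 27, 30, 32, 35, 37

Positions with no move are L. A position that does have a move is losing for the player to move precisely when every available move leads to a winning position for the opponent. Fill in the labels:
n=0: no move → L
n=1: can move to 0, which is L ⇒ W
n=2: the only move is to 1(W), a W ⇒ L
n=3: can move to 2, which is L ⇒ W
n=4: can move to 0, which is L ⇒ W
n=5: moves to 4(W), 1(W); every one is W ⇒ L
n=6: can move to 5, which is L ⇒ W
n=7: moves to 6(W), 3(W), 1(W); every one is W ⇒ L
n=8: can move to 7, which is L ⇒ W
n=9: can move to 5, which is L ⇒ W
n=10: moves to 9(W), 6(W), 4(W); every one is W ⇒ L
n=11: can move to 10, which is L ⇒ W
n=12: moves to 11(W), 8(W), 6(W); every one is W ⇒ L
n=13: can move to 12, which is L ⇒ W
n=14: can move to 10, which is L ⇒ W
n=15: moves to 14(W), 11(W), 9(W); every one is W ⇒ L
n=16: can move to 15, which is L ⇒ W
n=17: moves to 16(W), 13(W), 11(W); every one is W ⇒ L
n=18: can move to 17, which is L ⇒ W
n=19: can move to 15, which is L ⇒ W
n=20: moves to 19(W), 16(W), 14(W); every one is W ⇒ L
n=21: can move to 20, which is L ⇒ W
n=22: moves to 21(W), 18(W), 16(W); every one is W ⇒ L
n=23: can move to 22, which is L ⇒ W
n=24: can move to 20, which is L ⇒ W
n=25: moves to 24(W), 21(W), 19(W); every one is W ⇒ L
n=26: can move to 25, which is L ⇒ W
n=27: moves to 26(W), 23(W), 21(W); every one is W ⇒ L
n=28: can move to 27, which is L ⇒ W
n=29: can move to 25, which is L ⇒ W
n=30: moves to 29(W), 26(W), 24(W); every one is W ⇒ L
n=31: can move to 30, which is L ⇒ W
n=32: moves to 31(W), 28(W), 26(W); every one is W ⇒ L
n=33: can move to 32, which is L ⇒ W
n=34: can move to 30, which is L ⇒ W
n=35: moves to 34(W), 31(W), 29(W); every one is W ⇒ L
n=36: can move to 35, which is L ⇒ W
n=37: moves to 36(W), 33(W), 31(W); every one is W ⇒ L
n=38: can move to 37, which is L ⇒ W
n=39: can move to 35, which is L ⇒ W
Reading off the rows marked L gives the requested list; there are 16 such values of n.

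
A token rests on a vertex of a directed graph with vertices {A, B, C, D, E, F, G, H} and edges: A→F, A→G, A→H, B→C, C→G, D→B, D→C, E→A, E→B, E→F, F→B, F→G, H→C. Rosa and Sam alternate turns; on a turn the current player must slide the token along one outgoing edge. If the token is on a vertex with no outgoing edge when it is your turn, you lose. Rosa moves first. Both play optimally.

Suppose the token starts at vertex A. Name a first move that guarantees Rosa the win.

Work bottom-up. With no move the player to move loses. Otherwise the position is W if at least one move leads to an L position for the opponent, and L if every move leads to a W.
Every edge goes from a vertex to one that appears earlier in the order G, C, H, B, D, F, A, E, so processing vertices in that order labels each vertex after all of its successors.
G: no outgoing edge → L
C: W (go to G, an L position)
H: L (sole option C(W) is W)
B: L (sole option C(W) is W)
D: W (go to B, an L position)
F: W (go to B, an L position)
A: W (go to H, an L position)
E: W (go to B, an L position)
From A, the L positions reachable in one move are: H, G. Any move reaching one of these is winning.

Move to H.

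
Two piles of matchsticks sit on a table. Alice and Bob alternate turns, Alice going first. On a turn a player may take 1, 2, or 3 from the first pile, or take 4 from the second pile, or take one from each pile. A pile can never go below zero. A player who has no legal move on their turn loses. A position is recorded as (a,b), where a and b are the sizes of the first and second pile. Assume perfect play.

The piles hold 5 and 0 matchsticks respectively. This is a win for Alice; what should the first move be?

Move to (4,0).

Use the standard recursion: the mover loses at a terminal position; elsewhere, the mover wins exactly when some move hands the opponent an L position.
No move ever increases a pile, so every position that can arise here has a ≤ 5 and b ≤ 0; it is enough to label the cells with 0 ≤ a ≤ 5 and 0 ≤ b ≤ 0.
Every move lowers a or b (never raises either), so fill the grid row by row in increasing a, and left to right within a row: each cell's successors are then already labelled.
      b=0
a=0:    L
a=1:    W
a=2:    W
a=3:    W
a=4:    L
a=5:    W
Cells with no legal move (terminal, hence L): (0,0).
The remaining L cells, each justified by listing all of its moves:
(4,0): L (options (3,0)(W), (2,0)(W), (1,0)(W) are all W)
Every other cell has at least one move into one of the L cells above, so it is W.
From (5,0), the L positions reachable in one move are: (4,0).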